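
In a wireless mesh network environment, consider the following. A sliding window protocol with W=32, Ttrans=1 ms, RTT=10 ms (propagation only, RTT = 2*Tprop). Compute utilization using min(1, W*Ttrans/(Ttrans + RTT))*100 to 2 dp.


Given: W = 32, Ttrans = 1 ms, RTT = 10 ms (= 2 * Tprop, Tprop = 5 ms)
Cycle time = Ttrans + RTT = 1 + 10 = 11 ms (first packet sent until its ACK returns)
W * Ttrans = 32 * 1 = 32 ms of sending per cycle
W * Ttrans / (Ttrans + RTT) = 32 / 11 = 2.909091
U = min(1, 2.909091) = 1.000000
U% = 100.00%

100.00


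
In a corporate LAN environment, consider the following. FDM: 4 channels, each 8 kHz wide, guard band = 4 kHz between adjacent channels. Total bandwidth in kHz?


Given: 4 channels, 8 kHz each, guard = 4 kHz
Channel bandwidth = 4 * 8 = 32 kHz
Guard bands = 3 gaps * 4 kHz = 12 kHz
Total = 32 + 12 = 44 kHz

44


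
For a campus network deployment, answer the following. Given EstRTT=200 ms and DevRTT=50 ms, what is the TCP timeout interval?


Given: EstRTT = 200 ms, DevRTT = 50 ms
Timeout = EstRTT + 4 * DevRTT
4 * DevRTT = 4 * 50 = 200
Timeout = 200 + 200 = 400 ms

400


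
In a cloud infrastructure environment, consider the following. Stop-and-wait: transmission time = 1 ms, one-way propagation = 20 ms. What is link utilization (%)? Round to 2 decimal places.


Given: Ttrans = 1 ms, Tprop = 20 ms
RTT = 2 * Tprop = 2 * 20 = 40 ms
U = Ttrans / (Ttrans + RTT)
U = 1 / (1 + 40)
U = 1 / 41 = 0.02439
U% = 2.44%

2.44


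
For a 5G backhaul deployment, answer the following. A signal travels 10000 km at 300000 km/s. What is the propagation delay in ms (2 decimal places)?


Given: distance = 10000 km, speed = 300000 km/s
Delay = distance / speed = 10000 / 300000 seconds
Delay in ms = 10000 * 1000 / 300000
Delay = 33.3333 ms
Rounded to 2 dp = 33.33 ms

33.33


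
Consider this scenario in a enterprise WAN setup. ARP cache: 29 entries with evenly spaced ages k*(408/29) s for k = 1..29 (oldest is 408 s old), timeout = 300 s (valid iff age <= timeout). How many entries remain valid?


Ages are k * 408/29 s for k = 1..29 (spacing = 14.0690 s).
Entry k is valid iff k * 408/29 <= 300 iff k <= 29 * 300 / 408 = 21.3235
n_valid = floor(21.3235) = 21
(n_stale = 29 - 21 = 8)

21


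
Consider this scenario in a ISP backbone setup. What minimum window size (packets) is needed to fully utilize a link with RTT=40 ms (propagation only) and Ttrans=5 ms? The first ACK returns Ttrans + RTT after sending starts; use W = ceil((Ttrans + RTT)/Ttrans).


Given: Ttrans = 5 ms, RTT = 40 ms (= 2 * Tprop, Tprop = 20 ms)
Time until first ACK returns = Ttrans + RTT = 5 + 40 = 45 ms
Need W * Ttrans >= Ttrans + RTT  ->  W >= (Ttrans + RTT) / Ttrans
(Ttrans + RTT) / Ttrans = 45 / 5 = 9
W_min = ceil(9) = 9

9


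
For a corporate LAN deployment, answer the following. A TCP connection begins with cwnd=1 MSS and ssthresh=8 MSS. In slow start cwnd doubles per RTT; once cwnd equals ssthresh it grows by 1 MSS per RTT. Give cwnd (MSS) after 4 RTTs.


RTT 0: cwnd = 1 MSS (initial)
RTT 1: cwnd = 2 MSS (slow start, doubled)
RTT 2: cwnd = 4 MSS (slow start, doubled)
RTT 3: cwnd = 8 MSS (slow start, doubled)
RTT 4: cwnd = 9 MSS (congestion avoidance, +1)

9


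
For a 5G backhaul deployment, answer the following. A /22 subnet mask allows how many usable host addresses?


Given: subnet mask /22
Host bits = 32 - 22 = 10
Total addresses = 2^10 = 1024
Usable hosts = 1024 - 2 (network + broadcast) = 1022

1022


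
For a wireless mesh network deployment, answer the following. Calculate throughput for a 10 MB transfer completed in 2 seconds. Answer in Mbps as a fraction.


Given: file = 10 MB, time = 2 s
File in Mb = 10 * 8 = 80 Mb
Throughput = 80 / 2 Mbps
Throughput = 40 Mbps

40


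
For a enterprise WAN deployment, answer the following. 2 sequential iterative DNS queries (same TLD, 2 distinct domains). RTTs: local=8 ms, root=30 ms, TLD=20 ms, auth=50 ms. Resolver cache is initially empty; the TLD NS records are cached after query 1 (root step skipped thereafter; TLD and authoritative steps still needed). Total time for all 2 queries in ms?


Lookup 1 (cold cache): local + root + TLD + auth = 8 + 30 + 20 + 50 = 108 ms
Lookups 2..2 (TLD NS cached -> skip root; new domain -> still ask TLD and auth): local + TLD + auth = 8 + 20 + 50 = 78 ms each
Remaining 1 lookups: 1 * 78 = 78 ms
Total = 108 + 78 = 186 ms

186


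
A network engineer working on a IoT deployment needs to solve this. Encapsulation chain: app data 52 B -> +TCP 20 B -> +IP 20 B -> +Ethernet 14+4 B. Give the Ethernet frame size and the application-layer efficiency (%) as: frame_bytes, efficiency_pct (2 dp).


TCP segment = 52 + 20 = 72 B
IP packet = 72 + 20 = 92 B
Ethernet frame = 92 + 14 + 4 = 110 B
Efficiency = app / frame = 52 / 110 = 0.472727 = 47.2727% -> 47.27% (2 dp)

110, 47.27


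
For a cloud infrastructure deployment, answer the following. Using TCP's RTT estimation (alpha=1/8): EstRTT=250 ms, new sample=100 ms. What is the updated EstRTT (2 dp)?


Given: EstRTT = 250 ms, SampleRTT = 100 ms, alpha = 1/8
New EstRTT = (1 - alpha) * EstRTT + alpha * SampleRTT
(7/8) * 250 = 218.75
(1/8) * 100 = 12.5
New EstRTT = 218.75 + 12.5 = 231.25 ms -> 231.25 ms (2 dp)

231.25


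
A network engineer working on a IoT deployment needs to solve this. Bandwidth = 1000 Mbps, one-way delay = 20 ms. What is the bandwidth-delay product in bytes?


Given: bandwidth = 1000 Mbps, delay = 20 ms
BDP in bits = 1000 * 10^6 * 20 / 1000
BDP in bits = 20000000
BDP in bytes = 20000000 / 8 = 2500000

2500000


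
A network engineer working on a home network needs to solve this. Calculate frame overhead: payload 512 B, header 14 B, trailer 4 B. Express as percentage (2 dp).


Given: payload = 512 B, header = 14 B, trailer = 4 B
Overhead bytes = header + trailer = 14 + 4 = 18
Total frame = payload + overhead = 512 + 18 = 530
Overhead % = 18 / 530 * 100 = 3.3962% -> 3.40% (2 dp)

3.40


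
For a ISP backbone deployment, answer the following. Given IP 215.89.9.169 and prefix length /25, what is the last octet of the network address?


Given: IP = 215.89.9.169, prefix = /25
Subnet mask = 255.255.255.128
Last octet of IP: 169
Last octet of mask: 128
Network last octet = 169 AND 128 = 128

128


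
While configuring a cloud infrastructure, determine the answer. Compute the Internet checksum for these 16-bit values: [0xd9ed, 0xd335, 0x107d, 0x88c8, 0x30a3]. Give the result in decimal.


Given words: [0xd9ed, 0xd335, 0x107d, 0x88c8, 0x30a3]
Step 1: Sum all words
Raw sum = 55789 + 54069 + 4221 + 35016 + 12451 = 161546
Step 2: Fold carry: (30474 + 2) = 30476
One's complement = ~30476 & 0xFFFF = 35059

35059


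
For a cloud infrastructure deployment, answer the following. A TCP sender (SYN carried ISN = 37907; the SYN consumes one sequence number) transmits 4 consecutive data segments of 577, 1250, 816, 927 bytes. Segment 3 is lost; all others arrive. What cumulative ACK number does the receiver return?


SYN uses sequence number 37907; first data byte = ISN + 1 = 37908.
Segment 1: SEQ = 37908, len = 577 B, covers [37908, 38484]
Segment 2: SEQ = 38485, len = 1250 B, covers [38485, 39734]
Segment 3: SEQ = 39735, len = 816 B, covers [39735, 40550] [LOST]
Segment 4: SEQ = 40551, len = 927 B, covers [40551, 41477]
In-order data received: bytes [37908, 39734] (segments 1..2).
Segment 3 missing -> gap begins at byte 39735; later segments buffered out of order.
Cumulative ACK = next expected in-order byte = 37908 + 577 + 1250 = 39735

39735


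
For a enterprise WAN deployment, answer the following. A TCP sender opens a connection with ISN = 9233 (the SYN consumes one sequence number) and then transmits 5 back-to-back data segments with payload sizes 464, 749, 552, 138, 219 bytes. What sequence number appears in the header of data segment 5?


The SYN occupies sequence number ISN = 9233, so the first data byte is ISN + 1 = 9234.
SEQ of data segment i = (ISN + 1) + sum of payload sizes of segments 1..i-1.
Segment 1: SEQ = 9234, payload = 464 bytes
Segment 2: SEQ = 9698, payload = 749 bytes
Segment 3: SEQ = 10447, payload = 552 bytes
Segment 4: SEQ = 10999, payload = 138 bytes
Segment 5: SEQ = 11137, payload = 219 bytes
SEQ of segment 5 = 9234 + 464 + 749 + 552 + 138 = 11137

11137


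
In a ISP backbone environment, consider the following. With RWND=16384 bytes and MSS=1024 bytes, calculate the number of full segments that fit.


Given: RWND = 16384 bytes, MSS = 1024 bytes
Full segments = floor(RWND / MSS)
Full segments = floor(16384 / 1024)
Full segments = floor(16.0) = 16

16


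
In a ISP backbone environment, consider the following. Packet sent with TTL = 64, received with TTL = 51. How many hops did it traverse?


Given: initial TTL = 64, received TTL = 51
Hops = initial TTL - received TTL
Hops = 64 - 51 = 13

13


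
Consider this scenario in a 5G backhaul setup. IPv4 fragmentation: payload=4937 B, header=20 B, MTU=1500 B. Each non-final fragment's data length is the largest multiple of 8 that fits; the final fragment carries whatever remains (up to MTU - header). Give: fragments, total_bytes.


Max data per non-final fragment = floor((MTU - header)/8)*8 = floor((1500 - 20)/8)*8 = floor(1480/8)*8 = 1480 B
Final fragment needs no 8-byte alignment: it can carry up to MTU - header = 1480 B
Non-final fragments needed = ceil((payload - 1480) / 1480) = ceil(3457/1480) = ceil(2.3358) = 3
Number of fragments = 3 + 1 = 4
Fragment sizes (data): 3 * 1480 B + 497 B (last, 497 <= 1480 OK)
Total bytes sent = payload + n_frags * header = 4937 + 4*20 = 4937 + 80 = 5017 B

4, 5017


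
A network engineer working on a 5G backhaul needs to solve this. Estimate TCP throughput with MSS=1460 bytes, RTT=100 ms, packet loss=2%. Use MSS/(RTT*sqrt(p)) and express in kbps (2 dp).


Given: MSS = 1460 bytes, RTT = 100 ms, loss = 2%
RTT in seconds = 100 / 1000 = 0.1
Loss rate = 2% = 0.02
sqrt(loss) = sqrt(0.02) = 0.141421356237
Throughput (bytes/s) = 1460 / (0.1 * 0.141421356237) = 103237.5901
Throughput (kbps) = 103237.5901 * 8 / 1000 = 825.900720 -> 825.90 kbps (2 dp)

825.90


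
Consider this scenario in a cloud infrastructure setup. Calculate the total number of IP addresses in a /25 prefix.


Given: CIDR prefix /25
Host bits = 32 - 25 = 7
Total addresses = 2^7 = 128

128


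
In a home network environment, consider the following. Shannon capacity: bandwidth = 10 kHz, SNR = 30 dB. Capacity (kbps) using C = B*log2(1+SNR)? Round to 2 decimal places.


Given: B = 10 kHz, SNR = 30 dB
SNR linear = 10^(30/10) = 1000
1 + SNR = 1001
log2(1001) = 9.9672262588
C = 10 * 1000 * 9.9672262588 = 99672.2626 bps
C = 99.672263 kbps -> 99.67 kbps (2 dp)

99.67


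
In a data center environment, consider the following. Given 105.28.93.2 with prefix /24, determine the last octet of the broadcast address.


Given: IP = 105.28.93.2, prefix = /24
Host bits = 32 - 24 = 8
Network last octet = 2 AND mask = 0
Host part size = 2^8 - 1 = 255
Broadcast last octet = 0 OR 255 = 255

255


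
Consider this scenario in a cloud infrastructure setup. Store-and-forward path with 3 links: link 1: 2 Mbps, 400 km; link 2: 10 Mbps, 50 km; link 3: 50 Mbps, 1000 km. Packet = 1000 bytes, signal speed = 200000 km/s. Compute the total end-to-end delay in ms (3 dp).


Packet = 1000 bytes = 8000 bits. Store-and-forward: sum (t_trans + t_prop) per link.
Link 1: t_trans = 8000/(2*10^6) s = 4.0000 ms; t_prop = 400/200000 s = 2.0000 ms; subtotal = 6.0000 ms
Link 2: t_trans = 8000/(10*10^6) s = 0.8000 ms; t_prop = 50/200000 s = 0.2500 ms; subtotal = 1.0500 ms
Link 3: t_trans = 8000/(50*10^6) s = 0.1600 ms; t_prop = 1000/200000 s = 5.0000 ms; subtotal = 5.1600 ms
End-to-end = 6.0000 + 1.0500 + 5.1600 = 12.2100 ms -> 12.210 ms (3 dp)

12.210


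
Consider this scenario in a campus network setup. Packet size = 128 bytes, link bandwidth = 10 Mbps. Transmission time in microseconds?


Given: packet = 128 bytes, bandwidth = 10 Mbps
Packet in bits = 128 * 8 = 1024 bits
Bandwidth = 10 * 10^6 = 10000000 bps
Time = 1024 / 10000000 seconds
Time in us = 1024 * 10^6 / 10000000 = 102.4

102.4


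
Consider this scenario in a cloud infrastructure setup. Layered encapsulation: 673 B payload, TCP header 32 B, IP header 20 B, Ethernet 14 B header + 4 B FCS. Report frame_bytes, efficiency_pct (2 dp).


TCP segment = 673 + 32 = 705 B
IP packet = 705 + 20 = 725 B
Ethernet frame = 725 + 14 + 4 = 743 B
Efficiency = app / frame = 673 / 743 = 0.905787 = 90.5787% -> 90.58% (2 dp)

743, 90.58


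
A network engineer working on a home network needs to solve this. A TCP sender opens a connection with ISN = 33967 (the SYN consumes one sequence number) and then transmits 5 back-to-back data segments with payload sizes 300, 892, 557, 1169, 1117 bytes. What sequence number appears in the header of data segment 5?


The SYN occupies sequence number ISN = 33967, so the first data byte is ISN + 1 = 33968.
SEQ of data segment i = (ISN + 1) + sum of payload sizes of segments 1..i-1.
Segment 1: SEQ = 33968, payload = 300 bytes
Segment 2: SEQ = 34268, payload = 892 bytes
Segment 3: SEQ = 35160, payload = 557 bytes
Segment 4: SEQ = 35717, payload = 1169 bytes
Segment 5: SEQ = 36886, payload = 1117 bytes
SEQ of segment 5 = 33968 + 300 + 892 + 557 + 1169 = 36886

36886


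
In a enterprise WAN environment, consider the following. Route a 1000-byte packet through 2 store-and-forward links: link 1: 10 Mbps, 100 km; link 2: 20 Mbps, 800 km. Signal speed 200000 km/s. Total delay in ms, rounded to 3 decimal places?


Packet = 1000 bytes = 8000 bits. Store-and-forward: sum (t_trans + t_prop) per link.
Link 1: t_trans = 8000/(10*10^6) s = 0.8000 ms; t_prop = 100/200000 s = 0.5000 ms; subtotal = 1.3000 ms
Link 2: t_trans = 8000/(20*10^6) s = 0.4000 ms; t_prop = 800/200000 s = 4.0000 ms; subtotal = 4.4000 ms
End-to-end = 1.3000 + 4.4000 = 5.7000 ms -> 5.700 ms (3 dp)

5.700


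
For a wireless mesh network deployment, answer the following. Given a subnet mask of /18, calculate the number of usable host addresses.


Given: subnet mask /18
Host bits = 32 - 18 = 14
Total addresses = 2^14 = 16384
Usable hosts = 16384 - 2 (network + broadcast) = 16382

16382


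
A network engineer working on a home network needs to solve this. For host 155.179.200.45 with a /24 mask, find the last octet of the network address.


Given: IP = 155.179.200.45, prefix = /24
Subnet mask = 255.255.255.0
Last octet of IP: 45
Last octet of mask: 0
Network last octet = 45 AND 0 = 0

0


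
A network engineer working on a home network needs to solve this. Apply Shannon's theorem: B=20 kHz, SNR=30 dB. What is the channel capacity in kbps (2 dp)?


Given: B = 20 kHz, SNR = 30 dB
SNR linear = 10^(30/10) = 1000
1 + SNR = 1001
log2(1001) = 9.9672262588
C = 20 * 1000 * 9.9672262588 = 199344.5252 bps
C = 199.344525 kbps -> 199.34 kbps (2 dp)

199.34


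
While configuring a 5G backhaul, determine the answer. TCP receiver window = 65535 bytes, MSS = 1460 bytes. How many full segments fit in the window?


Given: RWND = 65535 bytes, MSS = 1460 bytes
Full segments = floor(RWND / MSS)
Full segments = floor(65535 / 1460)
Full segments = floor(44.887) = 44

44


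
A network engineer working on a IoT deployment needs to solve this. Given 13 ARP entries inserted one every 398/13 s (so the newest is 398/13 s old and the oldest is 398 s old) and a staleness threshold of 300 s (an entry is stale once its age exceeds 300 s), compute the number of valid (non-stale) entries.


Ages are k * 398/13 s for k = 1..13 (spacing = 30.6154 s).
Entry k is valid iff k * 398/13 <= 300 iff k <= 13 * 300 / 398 = 9.7990
n_valid = floor(9.7990) = 9
(n_stale = 13 - 9 = 4)

9


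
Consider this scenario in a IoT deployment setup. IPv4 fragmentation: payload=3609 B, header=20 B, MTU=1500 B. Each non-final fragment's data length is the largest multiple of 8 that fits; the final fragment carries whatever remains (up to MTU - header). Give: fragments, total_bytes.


Max data per non-final fragment = floor((MTU - header)/8)*8 = floor((1500 - 20)/8)*8 = floor(1480/8)*8 = 1480 B
Final fragment needs no 8-byte alignment: it can carry up to MTU - header = 1480 B
Non-final fragments needed = ceil((payload - 1480) / 1480) = ceil(2129/1480) = ceil(1.4385) = 2
Number of fragments = 2 + 1 = 3
Fragment sizes (data): 2 * 1480 B + 649 B (last, 649 <= 1480 OK)
Total bytes sent = payload + n_frags * header = 3609 + 3*20 = 3609 + 60 = 3669 B

3, 3669


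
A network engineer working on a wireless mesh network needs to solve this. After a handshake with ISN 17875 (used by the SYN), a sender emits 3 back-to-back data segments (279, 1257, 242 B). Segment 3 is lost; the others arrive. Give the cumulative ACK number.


SYN uses sequence number 17875; first data byte = ISN + 1 = 17876.
Segment 1: SEQ = 17876, len = 279 B, covers [17876, 18154]
Segment 2: SEQ = 18155, len = 1257 B, covers [18155, 19411]
Segment 3: SEQ = 19412, len = 242 B, covers [19412, 19653] [LOST]
In-order data received: bytes [17876, 19411] (segments 1..2).
Segment 3 missing -> gap begins at byte 19412.
Cumulative ACK = next expected in-order byte = 17876 + 279 + 1257 = 19412

19412


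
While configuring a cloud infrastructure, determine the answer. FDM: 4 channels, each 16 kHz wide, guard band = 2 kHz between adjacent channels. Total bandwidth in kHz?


Given: 4 channels, 16 kHz each, guard = 2 kHz
Channel bandwidth = 4 * 16 = 64 kHz
Guard bands = 3 gaps * 2 kHz = 6 kHz
Total = 64 + 6 = 70 kHz

70


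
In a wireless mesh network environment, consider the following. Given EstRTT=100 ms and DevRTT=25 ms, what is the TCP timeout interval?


Given: EstRTT = 100 ms, DevRTT = 25 ms
Timeout = EstRTT + 4 * DevRTT
4 * DevRTT = 4 * 25 = 100
Timeout = 100 + 100 = 200 ms

200


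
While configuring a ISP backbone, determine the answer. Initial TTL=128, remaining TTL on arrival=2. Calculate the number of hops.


Given: initial TTL = 128, received TTL = 2
Hops = initial TTL - received TTL
Hops = 128 - 2 = 126

126


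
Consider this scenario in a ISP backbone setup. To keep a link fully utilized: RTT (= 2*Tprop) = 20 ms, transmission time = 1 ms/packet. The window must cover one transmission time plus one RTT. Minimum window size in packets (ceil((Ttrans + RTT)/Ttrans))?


Given: Ttrans = 1 ms, RTT = 20 ms (= 2 * Tprop, Tprop = 10 ms)
Time until first ACK returns = Ttrans + RTT = 1 + 20 = 21 ms
Need W * Ttrans >= Ttrans + RTT  ->  W >= (Ttrans + RTT) / Ttrans
(Ttrans + RTT) / Ttrans = 21 / 1 = 21
W_min = ceil(21) = 21

21


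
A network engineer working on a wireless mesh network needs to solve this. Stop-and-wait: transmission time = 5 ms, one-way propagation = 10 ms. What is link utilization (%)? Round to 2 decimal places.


Given: Ttrans = 5 ms, Tprop = 10 ms
RTT = 2 * Tprop = 2 * 10 = 20 ms
U = Ttrans / (Ttrans + RTT)
U = 5 / (5 + 20)
U = 5 / 25 = 0.2
U% = 20.00%

20.00


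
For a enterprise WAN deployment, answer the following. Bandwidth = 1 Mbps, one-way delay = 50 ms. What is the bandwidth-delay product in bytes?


Given: bandwidth = 1 Mbps, delay = 50 ms
BDP in bits = 1 * 10^6 * 50 / 1000
BDP in bits = 50000
BDP in bytes = 50000 / 8 = 6250

6250


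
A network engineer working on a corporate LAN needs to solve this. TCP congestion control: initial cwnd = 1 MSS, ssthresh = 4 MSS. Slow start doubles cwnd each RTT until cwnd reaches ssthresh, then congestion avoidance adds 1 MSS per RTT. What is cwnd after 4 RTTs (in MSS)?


RTT 0: cwnd = 1 MSS (initial)
RTT 1: cwnd = 2 MSS (slow start, doubled)
RTT 2: cwnd = 4 MSS (slow start, doubled)
RTT 3: cwnd = 5 MSS (congestion avoidance, +1)
RTT 4: cwnd = 6 MSS (congestion avoidance, +1)

6


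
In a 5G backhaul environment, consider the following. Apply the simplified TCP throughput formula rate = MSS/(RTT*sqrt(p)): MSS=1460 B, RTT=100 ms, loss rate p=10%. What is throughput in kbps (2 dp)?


Given: MSS = 1460 bytes, RTT = 100 ms, loss = 10%
RTT in seconds = 100 / 1000 = 0.1
Loss rate = 10% = 0.1
sqrt(loss) = sqrt(0.1) = 0.316227766017
Throughput (bytes/s) = 1460 / (0.1 * 0.316227766017) = 46169.2538
Throughput (kbps) = 46169.2538 * 8 / 1000 = 369.354031 -> 369.35 kbps (2 dp)

369.35


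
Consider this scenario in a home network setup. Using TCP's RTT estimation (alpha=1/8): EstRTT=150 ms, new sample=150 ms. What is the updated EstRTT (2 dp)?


Given: EstRTT = 150 ms, SampleRTT = 150 ms, alpha = 1/8
New EstRTT = (1 - alpha) * EstRTT + alpha * SampleRTT
(7/8) * 150 = 131.25
(1/8) * 150 = 18.75
New EstRTT = 131.25 + 18.75 = 150 ms -> 150.00 ms (2 dp)

150.00


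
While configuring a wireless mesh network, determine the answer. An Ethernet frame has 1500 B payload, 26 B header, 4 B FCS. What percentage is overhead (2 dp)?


Given: payload = 1500 B, header = 26 B, trailer = 4 B
Overhead bytes = header + trailer = 26 + 4 = 30
Total frame = payload + overhead = 1500 + 30 = 1530
Overhead % = 30 / 1530 * 100 = 1.9608% -> 1.96% (2 dp)

1.96


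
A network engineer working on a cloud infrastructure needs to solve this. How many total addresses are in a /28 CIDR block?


Given: CIDR prefix /28
Host bits = 32 - 28 = 4
Total addresses = 2^4 = 16

16


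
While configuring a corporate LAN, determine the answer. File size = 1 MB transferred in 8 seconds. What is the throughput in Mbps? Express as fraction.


Given: file = 1 MB, time = 8 s
File in Mb = 1 * 8 = 8 Mb
Throughput = 8 / 8 Mbps
Throughput = 1 Mbps

1


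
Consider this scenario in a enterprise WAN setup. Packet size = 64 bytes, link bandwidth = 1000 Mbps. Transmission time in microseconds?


Given: packet = 64 bytes, bandwidth = 1000 Mbps
Packet in bits = 64 * 8 = 512 bits
Bandwidth = 1000 * 10^6 = 1000000000 bps
Time = 512 / 1000000000 seconds
Time in us = 512 * 10^6 / 1000000000 = 0.512

0.512


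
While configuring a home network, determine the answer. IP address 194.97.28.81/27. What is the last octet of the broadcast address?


Given: IP = 194.97.28.81, prefix = /27
Host bits = 32 - 27 = 5
Network last octet = 81 AND mask = 64
Host part size = 2^5 - 1 = 31
Broadcast last octet = 64 OR 31 = 95

95


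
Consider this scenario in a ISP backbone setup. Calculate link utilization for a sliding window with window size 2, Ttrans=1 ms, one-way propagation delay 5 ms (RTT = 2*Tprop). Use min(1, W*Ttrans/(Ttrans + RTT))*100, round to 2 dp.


Given: W = 2, Ttrans = 1 ms, RTT = 10 ms (= 2 * Tprop, Tprop = 5 ms)
Cycle time = Ttrans + RTT = 1 + 10 = 11 ms (first packet sent until its ACK returns)
W * Ttrans = 2 * 1 = 2 ms of sending per cycle
W * Ttrans / (Ttrans + RTT) = 2 / 11 = 0.181818
U = min(1, 0.181818) = 0.181818
U% = 18.18%

18.18


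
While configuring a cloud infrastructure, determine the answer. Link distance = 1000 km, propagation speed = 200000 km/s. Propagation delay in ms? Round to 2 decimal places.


Given: distance = 1000 km, speed = 200000 km/s
Delay = distance / speed = 1000 / 200000 seconds
Delay in ms = 1000 * 1000 / 200000
Delay = 5.0000 ms
Rounded to 2 dp = 5.00 ms

5.00


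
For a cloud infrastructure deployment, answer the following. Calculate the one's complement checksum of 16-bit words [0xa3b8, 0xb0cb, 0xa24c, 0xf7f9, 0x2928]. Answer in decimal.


Given words: [0xa3b8, 0xb0cb, 0xa24c, 0xf7f9, 0x2928]
Step 1: Sum all words
Raw sum = 41912 + 45259 + 41548 + 63481 + 10536 = 202736
Step 2: Fold carry: (6128 + 3) = 6131
One's complement = ~6131 & 0xFFFF = 59404

59404


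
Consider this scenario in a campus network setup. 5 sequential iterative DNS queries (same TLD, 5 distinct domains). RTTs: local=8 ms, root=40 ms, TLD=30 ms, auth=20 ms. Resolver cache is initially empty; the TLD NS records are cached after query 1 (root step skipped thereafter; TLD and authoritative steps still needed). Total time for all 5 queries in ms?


Lookup 1 (cold cache): local + root + TLD + auth = 8 + 40 + 30 + 20 = 98 ms
Lookups 2..5 (TLD NS cached -> skip root; new domain -> still ask TLD and auth): local + TLD + auth = 8 + 30 + 20 = 58 ms each
Remaining 4 lookups: 4 * 58 = 232 ms
Total = 98 + 232 = 330 ms

330


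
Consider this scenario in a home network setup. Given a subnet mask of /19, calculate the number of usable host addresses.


Given: subnet mask /19
Host bits = 32 - 19 = 13
Total addresses = 2^13 = 8192
Usable hosts = 8192 - 2 (network + broadcast) = 8190

8190


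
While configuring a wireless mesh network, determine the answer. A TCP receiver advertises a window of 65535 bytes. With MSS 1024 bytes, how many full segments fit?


Given: RWND = 65535 bytes, MSS = 1024 bytes
Full segments = floor(RWND / MSS)
Full segments = floor(65535 / 1024)
Full segments = floor(63.999) = 63

63


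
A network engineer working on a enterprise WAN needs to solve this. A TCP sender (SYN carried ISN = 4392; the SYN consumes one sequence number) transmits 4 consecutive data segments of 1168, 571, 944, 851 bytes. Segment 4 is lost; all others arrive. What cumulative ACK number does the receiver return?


SYN uses sequence number 4392; first data byte = ISN + 1 = 4393.
Segment 1: SEQ = 4393, len = 1168 B, covers [4393, 5560]
Segment 2: SEQ = 5561, len = 571 B, covers [5561, 6131]
Segment 3: SEQ = 6132, len = 944 B, covers [6132, 7075]
Segment 4: SEQ = 7076, len = 851 B, covers [7076, 7926] [LOST]
In-order data received: bytes [4393, 7075] (segments 1..3).
Segment 4 missing -> gap begins at byte 7076.
Cumulative ACK = next expected in-order byte = 4393 + 1168 + 571 + 944 = 7076

7076


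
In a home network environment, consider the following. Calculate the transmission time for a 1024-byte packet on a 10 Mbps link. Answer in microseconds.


Given: packet = 1024 bytes, bandwidth = 10 Mbps
Packet in bits = 1024 * 8 = 8192 bits
Bandwidth = 10 * 10^6 = 10000000 bps
Time = 8192 / 10000000 seconds
Time in us = 8192 * 10^6 / 10000000 = 819.2

819.2


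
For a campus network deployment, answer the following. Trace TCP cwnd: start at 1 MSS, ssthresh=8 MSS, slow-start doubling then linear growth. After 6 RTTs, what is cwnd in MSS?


RTT 0: cwnd = 1 MSS (initial)
RTT 1: cwnd = 2 MSS (slow start, doubled)
RTT 2: cwnd = 4 MSS (slow start, doubled)
RTT 3: cwnd = 8 MSS (slow start, doubled)
RTT 4: cwnd = 9 MSS (congestion avoidance, +1)
RTT 5: cwnd = 10 MSS (congestion avoidance, +1)
RTT 6: cwnd = 11 MSS (congestion avoidance, +1)

11


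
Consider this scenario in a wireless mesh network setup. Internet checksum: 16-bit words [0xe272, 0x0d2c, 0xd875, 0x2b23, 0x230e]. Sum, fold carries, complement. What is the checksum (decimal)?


Given words: [0xe272, 0x0d2c, 0xd875, 0x2b23, 0x230e]
Step 1: Sum all words
Raw sum = 57970 + 3372 + 55413 + 11043 + 8974 = 136772
Step 2: Fold carry: (5700 + 2) = 5702
One's complement = ~5702 & 0xFFFF = 59833

59833


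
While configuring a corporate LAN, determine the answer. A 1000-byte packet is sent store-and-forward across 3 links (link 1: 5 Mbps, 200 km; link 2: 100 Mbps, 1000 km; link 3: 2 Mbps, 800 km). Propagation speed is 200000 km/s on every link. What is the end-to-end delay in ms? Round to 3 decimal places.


Packet = 1000 bytes = 8000 bits. Store-and-forward: sum (t_trans + t_prop) per link.
Link 1: t_trans = 8000/(5*10^6) s = 1.6000 ms; t_prop = 200/200000 s = 1.0000 ms; subtotal = 2.6000 ms
Link 2: t_trans = 8000/(100*10^6) s = 0.0800 ms; t_prop = 1000/200000 s = 5.0000 ms; subtotal = 5.0800 ms
Link 3: t_trans = 8000/(2*10^6) s = 4.0000 ms; t_prop = 800/200000 s = 4.0000 ms; subtotal = 8.0000 ms
End-to-end = 2.6000 + 5.0800 + 8.0000 = 15.6800 ms -> 15.680 ms (3 dp)

15.680


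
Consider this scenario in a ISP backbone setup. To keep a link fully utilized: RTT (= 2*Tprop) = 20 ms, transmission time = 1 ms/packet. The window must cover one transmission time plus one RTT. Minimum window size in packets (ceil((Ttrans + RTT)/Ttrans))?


Given: Ttrans = 1 ms, RTT = 20 ms (= 2 * Tprop, Tprop = 10 ms)
Time until first ACK returns = Ttrans + RTT = 1 + 20 = 21 ms
Need W * Ttrans >= Ttrans + RTT  ->  W >= (Ttrans + RTT) / Ttrans
(Ttrans + RTT) / Ttrans = 21 / 1 = 21
W_min = ceil(21) = 21

21


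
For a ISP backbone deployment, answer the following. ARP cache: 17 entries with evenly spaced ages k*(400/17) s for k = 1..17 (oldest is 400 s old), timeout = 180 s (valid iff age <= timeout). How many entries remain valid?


Ages are k * 400/17 s for k = 1..17 (spacing = 23.5294 s).
Entry k is valid iff k * 400/17 <= 180 iff k <= 17 * 180 / 400 = 7.6500
n_valid = floor(7.6500) = 7
(n_stale = 17 - 7 = 10)

7


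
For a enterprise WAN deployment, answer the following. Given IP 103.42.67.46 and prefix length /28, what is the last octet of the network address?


Given: IP = 103.42.67.46, prefix = /28
Subnet mask = 255.255.255.240
Last octet of IP: 46
Last octet of mask: 240
Network last octet = 46 AND 240 = 32

32


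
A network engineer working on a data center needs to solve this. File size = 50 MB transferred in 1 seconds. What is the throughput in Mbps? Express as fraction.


Given: file = 50 MB, time = 1 s
File in Mb = 50 * 8 = 400 Mb
Throughput = 400 / 1 Mbps
Throughput = 400 Mbps

400


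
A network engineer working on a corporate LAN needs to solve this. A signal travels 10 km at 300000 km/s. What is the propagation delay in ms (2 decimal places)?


Given: distance = 10 km, speed = 300000 km/s
Delay = distance / speed = 10 / 300000 seconds
Delay in ms = 10 * 1000 / 300000
Delay = 0.0333 ms
Rounded to 2 dp = 0.03 ms

0.03


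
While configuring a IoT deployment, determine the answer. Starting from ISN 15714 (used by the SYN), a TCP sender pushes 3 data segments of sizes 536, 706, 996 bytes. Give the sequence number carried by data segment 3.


The SYN occupies sequence number ISN = 15714, so the first data byte is ISN + 1 = 15715.
SEQ of data segment i = (ISN + 1) + sum of payload sizes of segments 1..i-1.
Segment 1: SEQ = 15715, payload = 536 bytes
Segment 2: SEQ = 16251, payload = 706 bytes
Segment 3: SEQ = 16957, payload = 996 bytes
SEQ of segment 3 = 15715 + 536 + 706 = 16957

16957


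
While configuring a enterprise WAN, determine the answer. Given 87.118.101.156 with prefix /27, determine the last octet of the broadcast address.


Given: IP = 87.118.101.156, prefix = /27
Host bits = 32 - 27 = 5
Network last octet = 156 AND mask = 128
Host part size = 2^5 - 1 = 31
Broadcast last octet = 128 OR 31 = 159

159


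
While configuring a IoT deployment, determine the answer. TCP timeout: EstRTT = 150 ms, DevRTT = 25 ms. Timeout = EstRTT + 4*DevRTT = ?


Given: EstRTT = 150 ms, DevRTT = 25 ms
Timeout = EstRTT + 4 * DevRTT
4 * DevRTT = 4 * 25 = 100
Timeout = 150 + 100 = 250 ms

250


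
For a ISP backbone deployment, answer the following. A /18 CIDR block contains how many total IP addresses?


Given: CIDR prefix /18
Host bits = 32 - 18 = 14
Total addresses = 2^14 = 16384

16384


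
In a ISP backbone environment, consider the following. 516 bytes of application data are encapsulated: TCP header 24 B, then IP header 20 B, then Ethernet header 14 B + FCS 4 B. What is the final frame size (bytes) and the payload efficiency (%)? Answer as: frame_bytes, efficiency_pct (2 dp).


TCP segment = 516 + 24 = 540 B
IP packet = 540 + 20 = 560 B
Ethernet frame = 560 + 14 + 4 = 578 B
Efficiency = app / frame = 516 / 578 = 0.892734 = 89.2734% -> 89.27% (2 dp)

578, 89.27


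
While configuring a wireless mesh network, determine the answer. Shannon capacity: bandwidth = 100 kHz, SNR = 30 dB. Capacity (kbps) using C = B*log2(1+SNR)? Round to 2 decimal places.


Given: B = 100 kHz, SNR = 30 dB
SNR linear = 10^(30/10) = 1000
1 + SNR = 1001
log2(1001) = 9.9672262588
C = 100 * 1000 * 9.9672262588 = 996722.6259 bps
C = 996.722626 kbps -> 996.72 kbps (2 dp)

996.72


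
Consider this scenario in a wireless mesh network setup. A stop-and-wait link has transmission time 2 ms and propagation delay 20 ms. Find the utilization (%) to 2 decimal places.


Given: Ttrans = 2 ms, Tprop = 20 ms
RTT = 2 * Tprop = 2 * 20 = 40 ms
U = Ttrans / (Ttrans + RTT)
U = 2 / (2 + 40)
U = 2 / 42 = 0.047619
U% = 4.76%

4.76


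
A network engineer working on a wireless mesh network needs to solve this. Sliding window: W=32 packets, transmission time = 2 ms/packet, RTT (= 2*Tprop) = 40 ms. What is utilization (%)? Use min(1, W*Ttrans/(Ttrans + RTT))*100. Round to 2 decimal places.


Given: W = 32, Ttrans = 2 ms, RTT = 40 ms (= 2 * Tprop, Tprop = 20 ms)
Cycle time = Ttrans + RTT = 2 + 40 = 42 ms (first packet sent until its ACK returns)
W * Ttrans = 32 * 2 = 64 ms of sending per cycle
W * Ttrans / (Ttrans + RTT) = 64 / 42 = 1.523810
U = min(1, 1.523810) = 1.000000
U% = 100.00%

100.00


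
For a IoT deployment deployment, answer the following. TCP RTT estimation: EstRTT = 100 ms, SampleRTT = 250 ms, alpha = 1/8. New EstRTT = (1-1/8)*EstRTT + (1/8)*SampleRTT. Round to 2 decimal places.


Given: EstRTT = 100 ms, SampleRTT = 250 ms, alpha = 1/8
New EstRTT = (1 - alpha) * EstRTT + alpha * SampleRTT
(7/8) * 100 = 87.5
(1/8) * 250 = 31.25
New EstRTT = 87.5 + 31.25 = 118.75 ms -> 118.75 ms (2 dp)

118.75


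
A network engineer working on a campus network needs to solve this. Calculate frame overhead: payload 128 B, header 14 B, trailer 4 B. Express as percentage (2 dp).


Given: payload = 128 B, header = 14 B, trailer = 4 B
Overhead bytes = header + trailer = 14 + 4 = 18
Total frame = payload + overhead = 128 + 18 = 146
Overhead % = 18 / 146 * 100 = 12.3288% -> 12.33% (2 dp)

12.33


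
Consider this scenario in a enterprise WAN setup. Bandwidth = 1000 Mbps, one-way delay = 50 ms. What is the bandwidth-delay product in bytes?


Given: bandwidth = 1000 Mbps, delay = 50 ms
BDP in bits = 1000 * 10^6 * 50 / 1000
BDP in bits = 50000000
BDP in bytes = 50000000 / 8 = 6250000

6250000


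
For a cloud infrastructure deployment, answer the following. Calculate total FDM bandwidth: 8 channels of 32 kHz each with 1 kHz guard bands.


Given: 8 channels, 32 kHz each, guard = 1 kHz
Channel bandwidth = 8 * 32 = 256 kHz
Guard bands = 7 gaps * 1 kHz = 7 kHz
Total = 256 + 7 = 263 kHz

263


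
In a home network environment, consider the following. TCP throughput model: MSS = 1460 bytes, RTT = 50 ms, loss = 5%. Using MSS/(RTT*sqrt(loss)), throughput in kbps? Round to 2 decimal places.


Given: MSS = 1460 bytes, RTT = 50 ms, loss = 5%
RTT in seconds = 50 / 1000 = 0.05
Loss rate = 5% = 0.05
sqrt(loss) = sqrt(0.05) = 0.223606797750
Throughput (bytes/s) = 1460 / (0.05 * 0.223606797750) = 130586.3699
Throughput (kbps) = 130586.3699 * 8 / 1000 = 1044.690959 -> 1044.69 kbps (2 dp)

1044.69


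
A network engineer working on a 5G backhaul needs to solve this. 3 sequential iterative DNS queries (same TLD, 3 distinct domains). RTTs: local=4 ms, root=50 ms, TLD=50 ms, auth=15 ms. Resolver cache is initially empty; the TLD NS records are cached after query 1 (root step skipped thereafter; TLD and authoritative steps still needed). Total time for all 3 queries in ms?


Lookup 1 (cold cache): local + root + TLD + auth = 4 + 50 + 50 + 15 = 119 ms
Lookups 2..3 (TLD NS cached -> skip root; new domain -> still ask TLD and auth): local + TLD + auth = 4 + 50 + 15 = 69 ms each
Remaining 2 lookups: 2 * 69 = 138 ms
Total = 119 + 138 = 257 ms

257


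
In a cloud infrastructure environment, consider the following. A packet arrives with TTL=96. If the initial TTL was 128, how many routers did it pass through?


Given: initial TTL = 128, received TTL = 96
Hops = initial TTL - received TTL
Hops = 128 - 96 = 32

32


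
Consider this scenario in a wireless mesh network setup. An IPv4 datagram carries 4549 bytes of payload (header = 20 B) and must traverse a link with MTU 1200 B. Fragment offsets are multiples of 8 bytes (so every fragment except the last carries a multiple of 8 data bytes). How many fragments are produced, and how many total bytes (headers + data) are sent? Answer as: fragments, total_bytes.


Max data per non-final fragment = floor((MTU - header)/8)*8 = floor((1200 - 20)/8)*8 = floor(1180/8)*8 = 1176 B
Final fragment needs no 8-byte alignment: it can carry up to MTU - header = 1180 B
Non-final fragments needed = ceil((payload - 1180) / 1176) = ceil(3369/1176) = ceil(2.8648) = 3
Number of fragments = 3 + 1 = 4
Fragment sizes (data): 3 * 1176 B + 1021 B (last, 1021 <= 1180 OK)
Total bytes sent = payload + n_frags * header = 4549 + 4*20 = 4549 + 80 = 4629 B

4, 4629


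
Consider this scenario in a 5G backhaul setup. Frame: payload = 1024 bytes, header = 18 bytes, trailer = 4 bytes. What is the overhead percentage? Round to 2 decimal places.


Given: payload = 1024 B, header = 18 B, trailer = 4 B
Overhead bytes = header + trailer = 18 + 4 = 22
Total frame = payload + overhead = 1024 + 22 = 1046
Overhead % = 22 / 1046 * 100 = 2.1033% -> 2.10% (2 dp)

2.10


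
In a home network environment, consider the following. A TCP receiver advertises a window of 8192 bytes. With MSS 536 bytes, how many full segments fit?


Given: RWND = 8192 bytes, MSS = 536 bytes
Full segments = floor(RWND / MSS)
Full segments = floor(8192 / 536)
Full segments = floor(15.2836) = 15

15


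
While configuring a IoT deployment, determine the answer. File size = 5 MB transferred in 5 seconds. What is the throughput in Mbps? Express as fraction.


Given: file = 5 MB, time = 5 s
File in Mb = 5 * 8 = 40 Mb
Throughput = 40 / 5 Mbps
Throughput = 8 Mbps

8


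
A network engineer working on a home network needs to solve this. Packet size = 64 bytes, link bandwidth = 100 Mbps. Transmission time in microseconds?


Given: packet = 64 bytes, bandwidth = 100 Mbps
Packet in bits = 64 * 8 = 512 bits
Bandwidth = 100 * 10^6 = 100000000 bps
Time = 512 / 100000000 seconds
Time in us = 512 * 10^6 / 100000000 = 5.12

5.12


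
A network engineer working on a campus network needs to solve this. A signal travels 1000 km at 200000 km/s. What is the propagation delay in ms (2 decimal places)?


Given: distance = 1000 km, speed = 200000 km/s
Delay = distance / speed = 1000 / 200000 seconds
Delay in ms = 1000 * 1000 / 200000
Delay = 5.0000 ms
Rounded to 2 dp = 5.00 ms

5.00


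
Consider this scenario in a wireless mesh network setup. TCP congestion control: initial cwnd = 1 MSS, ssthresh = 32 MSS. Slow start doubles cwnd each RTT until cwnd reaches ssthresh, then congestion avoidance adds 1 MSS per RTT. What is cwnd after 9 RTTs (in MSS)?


RTT 0: cwnd = 1 MSS (initial)
RTT 1: cwnd = 2 MSS (slow start, doubled)
RTT 2: cwnd = 4 MSS (slow start, doubled)
RTT 3: cwnd = 8 MSS (slow start, doubled)
RTT 4: cwnd = 16 MSS (slow start, doubled)
RTT 5: cwnd = 32 MSS (slow start, doubled)
RTT 6: cwnd = 33 MSS (congestion avoidance, +1)
RTT 7: cwnd = 34 MSS (congestion avoidance, +1)
RTT 8: cwnd = 35 MSS (congestion avoidance, +1)
RTT 9: cwnd = 36 MSS (congestion avoidance, +1)

36


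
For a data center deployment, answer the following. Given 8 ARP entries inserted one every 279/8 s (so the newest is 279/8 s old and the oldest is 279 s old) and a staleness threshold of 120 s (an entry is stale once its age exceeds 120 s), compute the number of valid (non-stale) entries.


Ages are k * 279/8 s for k = 1..8 (spacing = 34.8750 s).
Entry k is valid iff k * 279/8 <= 120 iff k <= 8 * 120 / 279 = 3.4409
n_valid = floor(3.4409) = 3
(n_stale = 8 - 3 = 5)

3


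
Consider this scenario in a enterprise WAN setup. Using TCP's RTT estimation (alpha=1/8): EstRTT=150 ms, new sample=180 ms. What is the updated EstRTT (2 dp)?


Given: EstRTT = 150 ms, SampleRTT = 180 ms, alpha = 1/8
New EstRTT = (1 - alpha) * EstRTT + alpha * SampleRTT
(7/8) * 150 = 131.25
(1/8) * 180 = 22.5
New EstRTT = 131.25 + 22.5 = 153.75 ms -> 153.75 ms (2 dp)

153.75


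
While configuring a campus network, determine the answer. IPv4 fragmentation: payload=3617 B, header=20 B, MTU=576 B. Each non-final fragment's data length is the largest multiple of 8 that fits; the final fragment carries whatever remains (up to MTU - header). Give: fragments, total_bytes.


Max data per non-final fragment = floor((MTU - header)/8)*8 = floor((576 - 20)/8)*8 = floor(556/8)*8 = 552 B
Final fragment needs no 8-byte alignment: it can carry up to MTU - header = 556 B
Non-final fragments needed = ceil((payload - 556) / 552) = ceil(3061/552) = ceil(5.5453) = 6
Number of fragments = 6 + 1 = 7
Fragment sizes (data): 6 * 552 B + 305 B (last, 305 <= 556 OK)
Total bytes sent = payload + n_frags * header = 3617 + 7*20 = 3617 + 140 = 3757 B

7, 3757
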